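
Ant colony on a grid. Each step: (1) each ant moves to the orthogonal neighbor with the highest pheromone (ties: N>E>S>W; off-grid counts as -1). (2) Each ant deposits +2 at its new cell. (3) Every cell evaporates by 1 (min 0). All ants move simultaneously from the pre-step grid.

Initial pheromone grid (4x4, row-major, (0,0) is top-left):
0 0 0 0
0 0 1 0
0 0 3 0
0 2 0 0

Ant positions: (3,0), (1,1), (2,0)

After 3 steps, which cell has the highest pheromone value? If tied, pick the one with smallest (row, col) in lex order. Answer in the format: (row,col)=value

Step 1: ant0:(3,0)->E->(3,1) | ant1:(1,1)->E->(1,2) | ant2:(2,0)->N->(1,0)
  grid max=3 at (3,1)
Step 2: ant0:(3,1)->N->(2,1) | ant1:(1,2)->S->(2,2) | ant2:(1,0)->N->(0,0)
  grid max=3 at (2,2)
Step 3: ant0:(2,1)->E->(2,2) | ant1:(2,2)->N->(1,2) | ant2:(0,0)->E->(0,1)
  grid max=4 at (2,2)
Final grid:
  0 1 0 0
  0 0 2 0
  0 0 4 0
  0 1 0 0
Max pheromone 4 at (2,2)

Answer: (2,2)=4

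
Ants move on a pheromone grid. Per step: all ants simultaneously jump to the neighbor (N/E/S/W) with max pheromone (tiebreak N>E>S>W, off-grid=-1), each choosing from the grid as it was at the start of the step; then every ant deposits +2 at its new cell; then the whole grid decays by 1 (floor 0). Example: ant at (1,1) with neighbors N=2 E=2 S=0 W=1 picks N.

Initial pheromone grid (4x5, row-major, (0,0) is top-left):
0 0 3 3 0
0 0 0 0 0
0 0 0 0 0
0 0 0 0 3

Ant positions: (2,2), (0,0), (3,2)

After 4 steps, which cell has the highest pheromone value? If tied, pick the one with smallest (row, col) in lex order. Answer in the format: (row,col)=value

Answer: (0,2)=9

Derivation:
Step 1: ant0:(2,2)->N->(1,2) | ant1:(0,0)->E->(0,1) | ant2:(3,2)->N->(2,2)
  grid max=2 at (0,2)
Step 2: ant0:(1,2)->N->(0,2) | ant1:(0,1)->E->(0,2) | ant2:(2,2)->N->(1,2)
  grid max=5 at (0,2)
Step 3: ant0:(0,2)->S->(1,2) | ant1:(0,2)->S->(1,2) | ant2:(1,2)->N->(0,2)
  grid max=6 at (0,2)
Step 4: ant0:(1,2)->N->(0,2) | ant1:(1,2)->N->(0,2) | ant2:(0,2)->S->(1,2)
  grid max=9 at (0,2)
Final grid:
  0 0 9 0 0
  0 0 6 0 0
  0 0 0 0 0
  0 0 0 0 0
Max pheromone 9 at (0,2)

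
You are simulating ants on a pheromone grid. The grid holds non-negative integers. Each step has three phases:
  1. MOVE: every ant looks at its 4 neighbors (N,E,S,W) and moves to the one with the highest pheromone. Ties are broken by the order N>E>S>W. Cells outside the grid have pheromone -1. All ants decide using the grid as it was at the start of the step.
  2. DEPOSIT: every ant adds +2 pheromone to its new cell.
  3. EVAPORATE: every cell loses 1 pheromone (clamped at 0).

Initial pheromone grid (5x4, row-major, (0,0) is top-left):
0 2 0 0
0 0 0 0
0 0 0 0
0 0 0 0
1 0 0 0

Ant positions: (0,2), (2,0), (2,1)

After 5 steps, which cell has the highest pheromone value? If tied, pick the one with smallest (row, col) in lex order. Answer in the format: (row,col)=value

Answer: (0,1)=11

Derivation:
Step 1: ant0:(0,2)->W->(0,1) | ant1:(2,0)->N->(1,0) | ant2:(2,1)->N->(1,1)
  grid max=3 at (0,1)
Step 2: ant0:(0,1)->S->(1,1) | ant1:(1,0)->E->(1,1) | ant2:(1,1)->N->(0,1)
  grid max=4 at (0,1)
Step 3: ant0:(1,1)->N->(0,1) | ant1:(1,1)->N->(0,1) | ant2:(0,1)->S->(1,1)
  grid max=7 at (0,1)
Step 4: ant0:(0,1)->S->(1,1) | ant1:(0,1)->S->(1,1) | ant2:(1,1)->N->(0,1)
  grid max=8 at (0,1)
Step 5: ant0:(1,1)->N->(0,1) | ant1:(1,1)->N->(0,1) | ant2:(0,1)->S->(1,1)
  grid max=11 at (0,1)
Final grid:
  0 11 0 0
  0 9 0 0
  0 0 0 0
  0 0 0 0
  0 0 0 0
Max pheromone 11 at (0,1)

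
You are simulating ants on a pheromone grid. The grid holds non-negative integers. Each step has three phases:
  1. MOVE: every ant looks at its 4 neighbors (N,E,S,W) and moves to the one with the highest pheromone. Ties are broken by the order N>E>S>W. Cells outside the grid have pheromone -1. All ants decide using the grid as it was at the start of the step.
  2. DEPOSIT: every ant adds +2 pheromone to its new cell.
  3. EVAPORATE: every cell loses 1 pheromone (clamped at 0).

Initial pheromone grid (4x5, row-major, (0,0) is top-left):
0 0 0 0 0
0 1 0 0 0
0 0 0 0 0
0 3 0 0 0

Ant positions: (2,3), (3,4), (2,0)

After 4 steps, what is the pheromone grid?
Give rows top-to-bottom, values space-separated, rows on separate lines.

After step 1: ants at (1,3),(2,4),(1,0)
  0 0 0 0 0
  1 0 0 1 0
  0 0 0 0 1
  0 2 0 0 0
After step 2: ants at (0,3),(1,4),(0,0)
  1 0 0 1 0
  0 0 0 0 1
  0 0 0 0 0
  0 1 0 0 0
After step 3: ants at (0,4),(0,4),(0,1)
  0 1 0 0 3
  0 0 0 0 0
  0 0 0 0 0
  0 0 0 0 0
After step 4: ants at (1,4),(1,4),(0,2)
  0 0 1 0 2
  0 0 0 0 3
  0 0 0 0 0
  0 0 0 0 0

0 0 1 0 2
0 0 0 0 3
0 0 0 0 0
0 0 0 0 0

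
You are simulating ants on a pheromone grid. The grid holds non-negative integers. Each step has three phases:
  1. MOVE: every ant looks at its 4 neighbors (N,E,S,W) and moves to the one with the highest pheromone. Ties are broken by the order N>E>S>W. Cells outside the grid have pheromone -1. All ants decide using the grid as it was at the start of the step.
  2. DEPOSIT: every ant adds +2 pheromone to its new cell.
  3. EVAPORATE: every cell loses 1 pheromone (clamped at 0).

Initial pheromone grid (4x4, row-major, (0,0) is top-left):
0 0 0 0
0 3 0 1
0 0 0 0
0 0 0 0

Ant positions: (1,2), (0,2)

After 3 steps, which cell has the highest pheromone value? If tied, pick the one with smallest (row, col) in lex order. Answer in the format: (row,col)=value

Step 1: ant0:(1,2)->W->(1,1) | ant1:(0,2)->E->(0,3)
  grid max=4 at (1,1)
Step 2: ant0:(1,1)->N->(0,1) | ant1:(0,3)->S->(1,3)
  grid max=3 at (1,1)
Step 3: ant0:(0,1)->S->(1,1) | ant1:(1,3)->N->(0,3)
  grid max=4 at (1,1)
Final grid:
  0 0 0 1
  0 4 0 0
  0 0 0 0
  0 0 0 0
Max pheromone 4 at (1,1)

Answer: (1,1)=4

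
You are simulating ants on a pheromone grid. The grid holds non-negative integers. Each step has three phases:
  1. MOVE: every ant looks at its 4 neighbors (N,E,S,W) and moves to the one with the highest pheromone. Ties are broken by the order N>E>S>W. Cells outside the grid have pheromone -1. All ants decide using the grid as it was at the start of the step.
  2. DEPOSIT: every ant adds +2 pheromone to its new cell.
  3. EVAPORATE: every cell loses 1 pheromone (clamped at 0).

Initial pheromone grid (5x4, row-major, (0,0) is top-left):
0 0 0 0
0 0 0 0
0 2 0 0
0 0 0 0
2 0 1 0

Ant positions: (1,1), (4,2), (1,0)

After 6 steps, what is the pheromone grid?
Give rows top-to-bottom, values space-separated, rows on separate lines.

After step 1: ants at (2,1),(3,2),(0,0)
  1 0 0 0
  0 0 0 0
  0 3 0 0
  0 0 1 0
  1 0 0 0
After step 2: ants at (1,1),(2,2),(0,1)
  0 1 0 0
  0 1 0 0
  0 2 1 0
  0 0 0 0
  0 0 0 0
After step 3: ants at (2,1),(2,1),(1,1)
  0 0 0 0
  0 2 0 0
  0 5 0 0
  0 0 0 0
  0 0 0 0
After step 4: ants at (1,1),(1,1),(2,1)
  0 0 0 0
  0 5 0 0
  0 6 0 0
  0 0 0 0
  0 0 0 0
After step 5: ants at (2,1),(2,1),(1,1)
  0 0 0 0
  0 6 0 0
  0 9 0 0
  0 0 0 0
  0 0 0 0
After step 6: ants at (1,1),(1,1),(2,1)
  0 0 0 0
  0 9 0 0
  0 10 0 0
  0 0 0 0
  0 0 0 0

0 0 0 0
0 9 0 0
0 10 0 0
0 0 0 0
0 0 0 0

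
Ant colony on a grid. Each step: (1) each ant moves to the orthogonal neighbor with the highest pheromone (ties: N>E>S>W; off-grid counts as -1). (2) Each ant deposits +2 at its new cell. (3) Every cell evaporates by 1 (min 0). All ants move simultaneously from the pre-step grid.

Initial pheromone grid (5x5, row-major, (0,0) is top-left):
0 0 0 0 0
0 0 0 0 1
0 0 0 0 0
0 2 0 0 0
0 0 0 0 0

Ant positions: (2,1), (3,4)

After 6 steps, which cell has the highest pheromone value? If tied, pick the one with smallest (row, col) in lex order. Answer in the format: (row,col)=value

Answer: (3,1)=2

Derivation:
Step 1: ant0:(2,1)->S->(3,1) | ant1:(3,4)->N->(2,4)
  grid max=3 at (3,1)
Step 2: ant0:(3,1)->N->(2,1) | ant1:(2,4)->N->(1,4)
  grid max=2 at (3,1)
Step 3: ant0:(2,1)->S->(3,1) | ant1:(1,4)->N->(0,4)
  grid max=3 at (3,1)
Step 4: ant0:(3,1)->N->(2,1) | ant1:(0,4)->S->(1,4)
  grid max=2 at (3,1)
Step 5: ant0:(2,1)->S->(3,1) | ant1:(1,4)->N->(0,4)
  grid max=3 at (3,1)
Step 6: ant0:(3,1)->N->(2,1) | ant1:(0,4)->S->(1,4)
  grid max=2 at (3,1)
Final grid:
  0 0 0 0 0
  0 0 0 0 1
  0 1 0 0 0
  0 2 0 0 0
  0 0 0 0 0
Max pheromone 2 at (3,1)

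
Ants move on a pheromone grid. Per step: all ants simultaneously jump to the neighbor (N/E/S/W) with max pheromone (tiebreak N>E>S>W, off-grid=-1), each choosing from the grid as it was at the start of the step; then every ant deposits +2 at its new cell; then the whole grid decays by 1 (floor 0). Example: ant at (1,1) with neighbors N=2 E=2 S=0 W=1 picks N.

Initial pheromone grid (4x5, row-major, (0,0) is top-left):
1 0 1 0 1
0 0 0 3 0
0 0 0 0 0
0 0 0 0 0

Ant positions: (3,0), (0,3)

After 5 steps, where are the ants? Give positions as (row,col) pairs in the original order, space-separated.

Step 1: ant0:(3,0)->N->(2,0) | ant1:(0,3)->S->(1,3)
  grid max=4 at (1,3)
Step 2: ant0:(2,0)->N->(1,0) | ant1:(1,3)->N->(0,3)
  grid max=3 at (1,3)
Step 3: ant0:(1,0)->N->(0,0) | ant1:(0,3)->S->(1,3)
  grid max=4 at (1,3)
Step 4: ant0:(0,0)->E->(0,1) | ant1:(1,3)->N->(0,3)
  grid max=3 at (1,3)
Step 5: ant0:(0,1)->E->(0,2) | ant1:(0,3)->S->(1,3)
  grid max=4 at (1,3)

(0,2) (1,3)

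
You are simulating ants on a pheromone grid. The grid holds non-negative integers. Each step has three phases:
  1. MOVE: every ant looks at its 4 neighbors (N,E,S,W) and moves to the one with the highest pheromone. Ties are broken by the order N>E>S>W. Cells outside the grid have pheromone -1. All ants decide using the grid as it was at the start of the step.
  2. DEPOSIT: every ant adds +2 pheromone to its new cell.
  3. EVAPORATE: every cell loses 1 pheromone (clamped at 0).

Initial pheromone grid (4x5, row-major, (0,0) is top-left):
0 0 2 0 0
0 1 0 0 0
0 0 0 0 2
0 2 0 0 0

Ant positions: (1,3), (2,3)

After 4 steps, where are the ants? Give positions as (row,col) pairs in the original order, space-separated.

Step 1: ant0:(1,3)->N->(0,3) | ant1:(2,3)->E->(2,4)
  grid max=3 at (2,4)
Step 2: ant0:(0,3)->W->(0,2) | ant1:(2,4)->N->(1,4)
  grid max=2 at (0,2)
Step 3: ant0:(0,2)->E->(0,3) | ant1:(1,4)->S->(2,4)
  grid max=3 at (2,4)
Step 4: ant0:(0,3)->W->(0,2) | ant1:(2,4)->N->(1,4)
  grid max=2 at (0,2)

(0,2) (1,4)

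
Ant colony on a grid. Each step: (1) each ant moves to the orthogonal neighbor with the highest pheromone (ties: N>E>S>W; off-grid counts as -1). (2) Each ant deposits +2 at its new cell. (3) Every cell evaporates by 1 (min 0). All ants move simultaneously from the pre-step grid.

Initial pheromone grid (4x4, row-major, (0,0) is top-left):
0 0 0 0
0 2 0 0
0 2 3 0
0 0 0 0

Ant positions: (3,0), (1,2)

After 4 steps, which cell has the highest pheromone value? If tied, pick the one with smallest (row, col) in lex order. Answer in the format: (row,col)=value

Step 1: ant0:(3,0)->N->(2,0) | ant1:(1,2)->S->(2,2)
  grid max=4 at (2,2)
Step 2: ant0:(2,0)->E->(2,1) | ant1:(2,2)->W->(2,1)
  grid max=4 at (2,1)
Step 3: ant0:(2,1)->E->(2,2) | ant1:(2,1)->E->(2,2)
  grid max=6 at (2,2)
Step 4: ant0:(2,2)->W->(2,1) | ant1:(2,2)->W->(2,1)
  grid max=6 at (2,1)
Final grid:
  0 0 0 0
  0 0 0 0
  0 6 5 0
  0 0 0 0
Max pheromone 6 at (2,1)

Answer: (2,1)=6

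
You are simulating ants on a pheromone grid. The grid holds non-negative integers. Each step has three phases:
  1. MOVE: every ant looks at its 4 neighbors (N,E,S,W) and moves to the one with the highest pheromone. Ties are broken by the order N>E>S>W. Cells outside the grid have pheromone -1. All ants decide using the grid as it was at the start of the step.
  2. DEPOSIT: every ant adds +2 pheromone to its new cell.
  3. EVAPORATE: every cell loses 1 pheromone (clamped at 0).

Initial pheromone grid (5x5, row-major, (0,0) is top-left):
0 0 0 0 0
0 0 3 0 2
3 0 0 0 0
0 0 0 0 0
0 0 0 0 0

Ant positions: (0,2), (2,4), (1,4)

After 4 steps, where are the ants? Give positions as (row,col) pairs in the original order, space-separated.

Step 1: ant0:(0,2)->S->(1,2) | ant1:(2,4)->N->(1,4) | ant2:(1,4)->N->(0,4)
  grid max=4 at (1,2)
Step 2: ant0:(1,2)->N->(0,2) | ant1:(1,4)->N->(0,4) | ant2:(0,4)->S->(1,4)
  grid max=4 at (1,4)
Step 3: ant0:(0,2)->S->(1,2) | ant1:(0,4)->S->(1,4) | ant2:(1,4)->N->(0,4)
  grid max=5 at (1,4)
Step 4: ant0:(1,2)->N->(0,2) | ant1:(1,4)->N->(0,4) | ant2:(0,4)->S->(1,4)
  grid max=6 at (1,4)

(0,2) (0,4) (1,4)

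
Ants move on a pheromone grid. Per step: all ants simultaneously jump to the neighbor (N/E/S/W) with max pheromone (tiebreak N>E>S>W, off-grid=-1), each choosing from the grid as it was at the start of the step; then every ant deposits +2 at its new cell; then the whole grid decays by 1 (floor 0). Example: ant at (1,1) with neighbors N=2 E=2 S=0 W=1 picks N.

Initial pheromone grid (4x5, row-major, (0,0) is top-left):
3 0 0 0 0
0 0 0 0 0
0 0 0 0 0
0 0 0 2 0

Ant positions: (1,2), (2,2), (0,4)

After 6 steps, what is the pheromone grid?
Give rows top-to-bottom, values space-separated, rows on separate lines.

After step 1: ants at (0,2),(1,2),(1,4)
  2 0 1 0 0
  0 0 1 0 1
  0 0 0 0 0
  0 0 0 1 0
After step 2: ants at (1,2),(0,2),(0,4)
  1 0 2 0 1
  0 0 2 0 0
  0 0 0 0 0
  0 0 0 0 0
After step 3: ants at (0,2),(1,2),(1,4)
  0 0 3 0 0
  0 0 3 0 1
  0 0 0 0 0
  0 0 0 0 0
After step 4: ants at (1,2),(0,2),(0,4)
  0 0 4 0 1
  0 0 4 0 0
  0 0 0 0 0
  0 0 0 0 0
After step 5: ants at (0,2),(1,2),(1,4)
  0 0 5 0 0
  0 0 5 0 1
  0 0 0 0 0
  0 0 0 0 0
After step 6: ants at (1,2),(0,2),(0,4)
  0 0 6 0 1
  0 0 6 0 0
  0 0 0 0 0
  0 0 0 0 0

0 0 6 0 1
0 0 6 0 0
0 0 0 0 0
0 0 0 0 0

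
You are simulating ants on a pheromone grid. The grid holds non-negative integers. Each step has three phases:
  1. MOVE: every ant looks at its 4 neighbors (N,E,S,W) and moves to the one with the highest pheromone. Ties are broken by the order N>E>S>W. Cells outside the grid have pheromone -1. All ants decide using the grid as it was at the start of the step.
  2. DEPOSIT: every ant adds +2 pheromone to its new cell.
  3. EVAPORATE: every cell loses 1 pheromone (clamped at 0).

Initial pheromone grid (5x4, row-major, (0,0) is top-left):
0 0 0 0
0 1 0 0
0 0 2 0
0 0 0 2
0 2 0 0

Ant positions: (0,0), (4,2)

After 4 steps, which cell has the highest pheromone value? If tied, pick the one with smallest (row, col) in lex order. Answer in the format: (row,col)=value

Step 1: ant0:(0,0)->E->(0,1) | ant1:(4,2)->W->(4,1)
  grid max=3 at (4,1)
Step 2: ant0:(0,1)->E->(0,2) | ant1:(4,1)->N->(3,1)
  grid max=2 at (4,1)
Step 3: ant0:(0,2)->E->(0,3) | ant1:(3,1)->S->(4,1)
  grid max=3 at (4,1)
Step 4: ant0:(0,3)->S->(1,3) | ant1:(4,1)->N->(3,1)
  grid max=2 at (4,1)
Final grid:
  0 0 0 0
  0 0 0 1
  0 0 0 0
  0 1 0 0
  0 2 0 0
Max pheromone 2 at (4,1)

Answer: (4,1)=2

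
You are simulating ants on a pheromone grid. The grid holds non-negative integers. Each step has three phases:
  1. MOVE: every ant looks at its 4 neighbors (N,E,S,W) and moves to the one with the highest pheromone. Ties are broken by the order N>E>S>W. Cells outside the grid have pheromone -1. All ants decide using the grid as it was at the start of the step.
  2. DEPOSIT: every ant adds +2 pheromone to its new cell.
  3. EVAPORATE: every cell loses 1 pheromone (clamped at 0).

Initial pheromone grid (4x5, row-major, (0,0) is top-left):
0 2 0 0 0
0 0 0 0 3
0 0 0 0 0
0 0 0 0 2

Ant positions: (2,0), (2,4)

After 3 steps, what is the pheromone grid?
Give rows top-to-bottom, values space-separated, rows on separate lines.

After step 1: ants at (1,0),(1,4)
  0 1 0 0 0
  1 0 0 0 4
  0 0 0 0 0
  0 0 0 0 1
After step 2: ants at (0,0),(0,4)
  1 0 0 0 1
  0 0 0 0 3
  0 0 0 0 0
  0 0 0 0 0
After step 3: ants at (0,1),(1,4)
  0 1 0 0 0
  0 0 0 0 4
  0 0 0 0 0
  0 0 0 0 0

0 1 0 0 0
0 0 0 0 4
0 0 0 0 0
0 0 0 0 0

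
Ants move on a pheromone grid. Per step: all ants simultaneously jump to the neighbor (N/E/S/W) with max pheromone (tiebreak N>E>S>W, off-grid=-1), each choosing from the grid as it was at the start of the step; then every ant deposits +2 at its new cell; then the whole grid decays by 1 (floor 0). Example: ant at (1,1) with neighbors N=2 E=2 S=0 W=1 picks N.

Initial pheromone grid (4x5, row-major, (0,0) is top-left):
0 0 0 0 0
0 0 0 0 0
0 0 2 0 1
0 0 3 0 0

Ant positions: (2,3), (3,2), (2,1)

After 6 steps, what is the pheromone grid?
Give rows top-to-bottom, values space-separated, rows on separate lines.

After step 1: ants at (2,2),(2,2),(2,2)
  0 0 0 0 0
  0 0 0 0 0
  0 0 7 0 0
  0 0 2 0 0
After step 2: ants at (3,2),(3,2),(3,2)
  0 0 0 0 0
  0 0 0 0 0
  0 0 6 0 0
  0 0 7 0 0
After step 3: ants at (2,2),(2,2),(2,2)
  0 0 0 0 0
  0 0 0 0 0
  0 0 11 0 0
  0 0 6 0 0
After step 4: ants at (3,2),(3,2),(3,2)
  0 0 0 0 0
  0 0 0 0 0
  0 0 10 0 0
  0 0 11 0 0
After step 5: ants at (2,2),(2,2),(2,2)
  0 0 0 0 0
  0 0 0 0 0
  0 0 15 0 0
  0 0 10 0 0
After step 6: ants at (3,2),(3,2),(3,2)
  0 0 0 0 0
  0 0 0 0 0
  0 0 14 0 0
  0 0 15 0 0

0 0 0 0 0
0 0 0 0 0
0 0 14 0 0
0 0 15 0 0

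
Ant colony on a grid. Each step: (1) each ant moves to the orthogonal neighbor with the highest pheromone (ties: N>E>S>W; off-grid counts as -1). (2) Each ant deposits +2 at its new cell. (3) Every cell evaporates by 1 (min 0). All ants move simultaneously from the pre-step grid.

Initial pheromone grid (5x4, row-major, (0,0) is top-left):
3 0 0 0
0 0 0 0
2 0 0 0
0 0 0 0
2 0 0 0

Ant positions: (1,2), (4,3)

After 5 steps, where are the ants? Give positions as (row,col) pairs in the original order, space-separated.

Step 1: ant0:(1,2)->N->(0,2) | ant1:(4,3)->N->(3,3)
  grid max=2 at (0,0)
Step 2: ant0:(0,2)->E->(0,3) | ant1:(3,3)->N->(2,3)
  grid max=1 at (0,0)
Step 3: ant0:(0,3)->S->(1,3) | ant1:(2,3)->N->(1,3)
  grid max=3 at (1,3)
Step 4: ant0:(1,3)->N->(0,3) | ant1:(1,3)->N->(0,3)
  grid max=3 at (0,3)
Step 5: ant0:(0,3)->S->(1,3) | ant1:(0,3)->S->(1,3)
  grid max=5 at (1,3)

(1,3) (1,3)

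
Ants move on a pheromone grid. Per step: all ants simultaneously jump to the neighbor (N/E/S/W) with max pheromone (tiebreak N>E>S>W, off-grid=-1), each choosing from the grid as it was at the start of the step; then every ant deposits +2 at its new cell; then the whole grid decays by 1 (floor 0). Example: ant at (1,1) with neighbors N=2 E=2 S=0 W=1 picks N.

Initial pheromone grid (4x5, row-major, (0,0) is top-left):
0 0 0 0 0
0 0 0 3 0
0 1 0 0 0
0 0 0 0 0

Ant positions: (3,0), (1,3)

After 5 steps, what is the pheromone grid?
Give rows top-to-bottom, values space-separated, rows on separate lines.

After step 1: ants at (2,0),(0,3)
  0 0 0 1 0
  0 0 0 2 0
  1 0 0 0 0
  0 0 0 0 0
After step 2: ants at (1,0),(1,3)
  0 0 0 0 0
  1 0 0 3 0
  0 0 0 0 0
  0 0 0 0 0
After step 3: ants at (0,0),(0,3)
  1 0 0 1 0
  0 0 0 2 0
  0 0 0 0 0
  0 0 0 0 0
After step 4: ants at (0,1),(1,3)
  0 1 0 0 0
  0 0 0 3 0
  0 0 0 0 0
  0 0 0 0 0
After step 5: ants at (0,2),(0,3)
  0 0 1 1 0
  0 0 0 2 0
  0 0 0 0 0
  0 0 0 0 0

0 0 1 1 0
0 0 0 2 0
0 0 0 0 0
0 0 0 0 0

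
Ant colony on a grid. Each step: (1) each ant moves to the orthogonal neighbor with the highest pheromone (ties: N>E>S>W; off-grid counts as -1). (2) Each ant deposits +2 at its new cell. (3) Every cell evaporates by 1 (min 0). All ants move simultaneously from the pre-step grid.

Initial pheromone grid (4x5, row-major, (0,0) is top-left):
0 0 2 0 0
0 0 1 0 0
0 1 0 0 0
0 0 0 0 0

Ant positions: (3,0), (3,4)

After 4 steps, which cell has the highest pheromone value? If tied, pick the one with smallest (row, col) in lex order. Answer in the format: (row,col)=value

Step 1: ant0:(3,0)->N->(2,0) | ant1:(3,4)->N->(2,4)
  grid max=1 at (0,2)
Step 2: ant0:(2,0)->N->(1,0) | ant1:(2,4)->N->(1,4)
  grid max=1 at (1,0)
Step 3: ant0:(1,0)->N->(0,0) | ant1:(1,4)->N->(0,4)
  grid max=1 at (0,0)
Step 4: ant0:(0,0)->E->(0,1) | ant1:(0,4)->S->(1,4)
  grid max=1 at (0,1)
Final grid:
  0 1 0 0 0
  0 0 0 0 1
  0 0 0 0 0
  0 0 0 0 0
Max pheromone 1 at (0,1)

Answer: (0,1)=1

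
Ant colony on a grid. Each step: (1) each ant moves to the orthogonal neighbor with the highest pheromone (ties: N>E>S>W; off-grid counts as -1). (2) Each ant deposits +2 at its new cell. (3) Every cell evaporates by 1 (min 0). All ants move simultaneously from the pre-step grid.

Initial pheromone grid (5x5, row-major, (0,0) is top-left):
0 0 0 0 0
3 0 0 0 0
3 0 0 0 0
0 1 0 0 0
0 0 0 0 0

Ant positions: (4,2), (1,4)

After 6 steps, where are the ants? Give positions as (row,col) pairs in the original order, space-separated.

Step 1: ant0:(4,2)->N->(3,2) | ant1:(1,4)->N->(0,4)
  grid max=2 at (1,0)
Step 2: ant0:(3,2)->N->(2,2) | ant1:(0,4)->S->(1,4)
  grid max=1 at (1,0)
Step 3: ant0:(2,2)->N->(1,2) | ant1:(1,4)->N->(0,4)
  grid max=1 at (0,4)
Step 4: ant0:(1,2)->N->(0,2) | ant1:(0,4)->S->(1,4)
  grid max=1 at (0,2)
Step 5: ant0:(0,2)->E->(0,3) | ant1:(1,4)->N->(0,4)
  grid max=1 at (0,3)
Step 6: ant0:(0,3)->E->(0,4) | ant1:(0,4)->W->(0,3)
  grid max=2 at (0,3)

(0,4) (0,3)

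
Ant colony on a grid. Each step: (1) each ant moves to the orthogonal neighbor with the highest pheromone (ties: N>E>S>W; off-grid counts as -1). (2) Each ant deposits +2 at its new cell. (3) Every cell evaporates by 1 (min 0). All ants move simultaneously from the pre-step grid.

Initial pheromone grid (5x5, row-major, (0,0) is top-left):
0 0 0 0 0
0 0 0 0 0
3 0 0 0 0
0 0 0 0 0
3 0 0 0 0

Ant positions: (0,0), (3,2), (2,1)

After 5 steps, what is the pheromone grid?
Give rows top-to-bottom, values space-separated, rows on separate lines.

After step 1: ants at (0,1),(2,2),(2,0)
  0 1 0 0 0
  0 0 0 0 0
  4 0 1 0 0
  0 0 0 0 0
  2 0 0 0 0
After step 2: ants at (0,2),(1,2),(1,0)
  0 0 1 0 0
  1 0 1 0 0
  3 0 0 0 0
  0 0 0 0 0
  1 0 0 0 0
After step 3: ants at (1,2),(0,2),(2,0)
  0 0 2 0 0
  0 0 2 0 0
  4 0 0 0 0
  0 0 0 0 0
  0 0 0 0 0
After step 4: ants at (0,2),(1,2),(1,0)
  0 0 3 0 0
  1 0 3 0 0
  3 0 0 0 0
  0 0 0 0 0
  0 0 0 0 0
After step 5: ants at (1,2),(0,2),(2,0)
  0 0 4 0 0
  0 0 4 0 0
  4 0 0 0 0
  0 0 0 0 0
  0 0 0 0 0

0 0 4 0 0
0 0 4 0 0
4 0 0 0 0
0 0 0 0 0
0 0 0 0 0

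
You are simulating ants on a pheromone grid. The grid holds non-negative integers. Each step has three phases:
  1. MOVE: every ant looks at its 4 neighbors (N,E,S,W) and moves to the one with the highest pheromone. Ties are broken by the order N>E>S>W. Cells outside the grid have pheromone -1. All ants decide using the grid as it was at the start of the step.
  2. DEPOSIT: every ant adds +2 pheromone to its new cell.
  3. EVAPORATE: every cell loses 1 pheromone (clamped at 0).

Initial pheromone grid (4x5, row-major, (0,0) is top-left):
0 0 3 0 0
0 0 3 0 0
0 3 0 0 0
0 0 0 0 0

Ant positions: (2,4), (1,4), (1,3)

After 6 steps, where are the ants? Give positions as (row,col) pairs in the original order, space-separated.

Step 1: ant0:(2,4)->N->(1,4) | ant1:(1,4)->N->(0,4) | ant2:(1,3)->W->(1,2)
  grid max=4 at (1,2)
Step 2: ant0:(1,4)->N->(0,4) | ant1:(0,4)->S->(1,4) | ant2:(1,2)->N->(0,2)
  grid max=3 at (0,2)
Step 3: ant0:(0,4)->S->(1,4) | ant1:(1,4)->N->(0,4) | ant2:(0,2)->S->(1,2)
  grid max=4 at (1,2)
Step 4: ant0:(1,4)->N->(0,4) | ant1:(0,4)->S->(1,4) | ant2:(1,2)->N->(0,2)
  grid max=4 at (0,4)
Step 5: ant0:(0,4)->S->(1,4) | ant1:(1,4)->N->(0,4) | ant2:(0,2)->S->(1,2)
  grid max=5 at (0,4)
Step 6: ant0:(1,4)->N->(0,4) | ant1:(0,4)->S->(1,4) | ant2:(1,2)->N->(0,2)
  grid max=6 at (0,4)

(0,4) (1,4) (0,2)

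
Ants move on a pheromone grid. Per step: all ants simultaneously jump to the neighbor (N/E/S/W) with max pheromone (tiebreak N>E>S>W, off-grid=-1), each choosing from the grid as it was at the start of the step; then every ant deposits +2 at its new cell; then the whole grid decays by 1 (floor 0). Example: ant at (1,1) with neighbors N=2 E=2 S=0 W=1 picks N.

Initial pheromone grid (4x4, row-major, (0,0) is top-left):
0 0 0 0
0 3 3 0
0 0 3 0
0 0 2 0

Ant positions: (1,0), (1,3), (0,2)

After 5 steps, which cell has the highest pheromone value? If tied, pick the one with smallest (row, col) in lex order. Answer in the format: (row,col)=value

Step 1: ant0:(1,0)->E->(1,1) | ant1:(1,3)->W->(1,2) | ant2:(0,2)->S->(1,2)
  grid max=6 at (1,2)
Step 2: ant0:(1,1)->E->(1,2) | ant1:(1,2)->W->(1,1) | ant2:(1,2)->W->(1,1)
  grid max=7 at (1,1)
Step 3: ant0:(1,2)->W->(1,1) | ant1:(1,1)->E->(1,2) | ant2:(1,1)->E->(1,2)
  grid max=10 at (1,2)
Step 4: ant0:(1,1)->E->(1,2) | ant1:(1,2)->W->(1,1) | ant2:(1,2)->W->(1,1)
  grid max=11 at (1,1)
Step 5: ant0:(1,2)->W->(1,1) | ant1:(1,1)->E->(1,2) | ant2:(1,1)->E->(1,2)
  grid max=14 at (1,2)
Final grid:
  0 0 0 0
  0 12 14 0
  0 0 0 0
  0 0 0 0
Max pheromone 14 at (1,2)

Answer: (1,2)=14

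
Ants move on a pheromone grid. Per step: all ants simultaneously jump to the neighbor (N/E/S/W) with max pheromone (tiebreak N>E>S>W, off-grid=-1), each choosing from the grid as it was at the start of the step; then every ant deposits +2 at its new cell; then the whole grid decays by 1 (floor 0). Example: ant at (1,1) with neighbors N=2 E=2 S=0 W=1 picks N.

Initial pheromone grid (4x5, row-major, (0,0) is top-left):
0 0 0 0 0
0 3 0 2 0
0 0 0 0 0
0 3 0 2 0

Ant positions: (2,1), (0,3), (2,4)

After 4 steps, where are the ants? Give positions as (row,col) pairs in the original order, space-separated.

Step 1: ant0:(2,1)->N->(1,1) | ant1:(0,3)->S->(1,3) | ant2:(2,4)->N->(1,4)
  grid max=4 at (1,1)
Step 2: ant0:(1,1)->N->(0,1) | ant1:(1,3)->E->(1,4) | ant2:(1,4)->W->(1,3)
  grid max=4 at (1,3)
Step 3: ant0:(0,1)->S->(1,1) | ant1:(1,4)->W->(1,3) | ant2:(1,3)->E->(1,4)
  grid max=5 at (1,3)
Step 4: ant0:(1,1)->N->(0,1) | ant1:(1,3)->E->(1,4) | ant2:(1,4)->W->(1,3)
  grid max=6 at (1,3)

(0,1) (1,4) (1,3)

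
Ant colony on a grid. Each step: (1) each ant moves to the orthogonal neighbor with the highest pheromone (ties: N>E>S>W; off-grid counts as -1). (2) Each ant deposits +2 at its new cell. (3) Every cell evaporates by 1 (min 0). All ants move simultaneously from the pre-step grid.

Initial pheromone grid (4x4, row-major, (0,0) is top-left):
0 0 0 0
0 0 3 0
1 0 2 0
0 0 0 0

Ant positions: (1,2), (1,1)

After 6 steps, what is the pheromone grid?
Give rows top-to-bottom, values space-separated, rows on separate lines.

After step 1: ants at (2,2),(1,2)
  0 0 0 0
  0 0 4 0
  0 0 3 0
  0 0 0 0
After step 2: ants at (1,2),(2,2)
  0 0 0 0
  0 0 5 0
  0 0 4 0
  0 0 0 0
After step 3: ants at (2,2),(1,2)
  0 0 0 0
  0 0 6 0
  0 0 5 0
  0 0 0 0
After step 4: ants at (1,2),(2,2)
  0 0 0 0
  0 0 7 0
  0 0 6 0
  0 0 0 0
After step 5: ants at (2,2),(1,2)
  0 0 0 0
  0 0 8 0
  0 0 7 0
  0 0 0 0
After step 6: ants at (1,2),(2,2)
  0 0 0 0
  0 0 9 0
  0 0 8 0
  0 0 0 0

0 0 0 0
0 0 9 0
0 0 8 0
0 0 0 0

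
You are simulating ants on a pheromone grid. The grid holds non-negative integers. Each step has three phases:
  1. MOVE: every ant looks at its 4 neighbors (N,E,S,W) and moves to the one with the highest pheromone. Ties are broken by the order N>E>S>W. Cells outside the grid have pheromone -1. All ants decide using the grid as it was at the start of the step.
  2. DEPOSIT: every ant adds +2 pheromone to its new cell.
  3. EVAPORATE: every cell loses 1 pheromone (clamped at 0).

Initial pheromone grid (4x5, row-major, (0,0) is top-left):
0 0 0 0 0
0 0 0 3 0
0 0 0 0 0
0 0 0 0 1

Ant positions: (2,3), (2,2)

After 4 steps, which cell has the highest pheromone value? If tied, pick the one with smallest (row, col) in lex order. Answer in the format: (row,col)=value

Answer: (1,3)=7

Derivation:
Step 1: ant0:(2,3)->N->(1,3) | ant1:(2,2)->N->(1,2)
  grid max=4 at (1,3)
Step 2: ant0:(1,3)->W->(1,2) | ant1:(1,2)->E->(1,3)
  grid max=5 at (1,3)
Step 3: ant0:(1,2)->E->(1,3) | ant1:(1,3)->W->(1,2)
  grid max=6 at (1,3)
Step 4: ant0:(1,3)->W->(1,2) | ant1:(1,2)->E->(1,3)
  grid max=7 at (1,3)
Final grid:
  0 0 0 0 0
  0 0 4 7 0
  0 0 0 0 0
  0 0 0 0 0
Max pheromone 7 at (1,3)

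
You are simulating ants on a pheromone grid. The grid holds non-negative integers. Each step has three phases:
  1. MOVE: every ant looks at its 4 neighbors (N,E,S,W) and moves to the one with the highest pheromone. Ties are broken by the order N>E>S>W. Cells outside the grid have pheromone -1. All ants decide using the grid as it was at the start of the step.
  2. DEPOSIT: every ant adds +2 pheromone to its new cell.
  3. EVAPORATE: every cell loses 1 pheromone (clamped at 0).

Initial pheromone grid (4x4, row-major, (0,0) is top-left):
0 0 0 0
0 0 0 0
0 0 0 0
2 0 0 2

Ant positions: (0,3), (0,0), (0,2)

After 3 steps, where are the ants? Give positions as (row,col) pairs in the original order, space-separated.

Step 1: ant0:(0,3)->S->(1,3) | ant1:(0,0)->E->(0,1) | ant2:(0,2)->E->(0,3)
  grid max=1 at (0,1)
Step 2: ant0:(1,3)->N->(0,3) | ant1:(0,1)->E->(0,2) | ant2:(0,3)->S->(1,3)
  grid max=2 at (0,3)
Step 3: ant0:(0,3)->S->(1,3) | ant1:(0,2)->E->(0,3) | ant2:(1,3)->N->(0,3)
  grid max=5 at (0,3)

(1,3) (0,3) (0,3)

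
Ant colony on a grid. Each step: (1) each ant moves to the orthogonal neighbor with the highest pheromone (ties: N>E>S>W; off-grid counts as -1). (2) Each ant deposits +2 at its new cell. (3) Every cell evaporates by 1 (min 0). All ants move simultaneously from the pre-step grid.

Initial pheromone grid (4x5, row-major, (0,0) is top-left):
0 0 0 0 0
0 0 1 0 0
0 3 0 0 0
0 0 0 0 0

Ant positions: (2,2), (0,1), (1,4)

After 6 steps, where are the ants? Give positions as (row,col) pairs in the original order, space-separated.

Step 1: ant0:(2,2)->W->(2,1) | ant1:(0,1)->E->(0,2) | ant2:(1,4)->N->(0,4)
  grid max=4 at (2,1)
Step 2: ant0:(2,1)->N->(1,1) | ant1:(0,2)->E->(0,3) | ant2:(0,4)->S->(1,4)
  grid max=3 at (2,1)
Step 3: ant0:(1,1)->S->(2,1) | ant1:(0,3)->E->(0,4) | ant2:(1,4)->N->(0,4)
  grid max=4 at (2,1)
Step 4: ant0:(2,1)->N->(1,1) | ant1:(0,4)->S->(1,4) | ant2:(0,4)->S->(1,4)
  grid max=3 at (1,4)
Step 5: ant0:(1,1)->S->(2,1) | ant1:(1,4)->N->(0,4) | ant2:(1,4)->N->(0,4)
  grid max=5 at (0,4)
Step 6: ant0:(2,1)->N->(1,1) | ant1:(0,4)->S->(1,4) | ant2:(0,4)->S->(1,4)
  grid max=5 at (1,4)

(1,1) (1,4) (1,4)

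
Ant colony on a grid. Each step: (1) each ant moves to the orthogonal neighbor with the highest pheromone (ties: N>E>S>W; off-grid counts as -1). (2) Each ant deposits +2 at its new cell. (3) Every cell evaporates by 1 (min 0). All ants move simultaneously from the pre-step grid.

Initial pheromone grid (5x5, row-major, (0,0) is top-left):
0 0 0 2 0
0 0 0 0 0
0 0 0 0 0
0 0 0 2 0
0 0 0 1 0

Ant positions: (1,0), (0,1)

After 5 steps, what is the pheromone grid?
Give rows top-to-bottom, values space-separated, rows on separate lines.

After step 1: ants at (0,0),(0,2)
  1 0 1 1 0
  0 0 0 0 0
  0 0 0 0 0
  0 0 0 1 0
  0 0 0 0 0
After step 2: ants at (0,1),(0,3)
  0 1 0 2 0
  0 0 0 0 0
  0 0 0 0 0
  0 0 0 0 0
  0 0 0 0 0
After step 3: ants at (0,2),(0,4)
  0 0 1 1 1
  0 0 0 0 0
  0 0 0 0 0
  0 0 0 0 0
  0 0 0 0 0
After step 4: ants at (0,3),(0,3)
  0 0 0 4 0
  0 0 0 0 0
  0 0 0 0 0
  0 0 0 0 0
  0 0 0 0 0
After step 5: ants at (0,4),(0,4)
  0 0 0 3 3
  0 0 0 0 0
  0 0 0 0 0
  0 0 0 0 0
  0 0 0 0 0

0 0 0 3 3
0 0 0 0 0
0 0 0 0 0
0 0 0 0 0
0 0 0 0 0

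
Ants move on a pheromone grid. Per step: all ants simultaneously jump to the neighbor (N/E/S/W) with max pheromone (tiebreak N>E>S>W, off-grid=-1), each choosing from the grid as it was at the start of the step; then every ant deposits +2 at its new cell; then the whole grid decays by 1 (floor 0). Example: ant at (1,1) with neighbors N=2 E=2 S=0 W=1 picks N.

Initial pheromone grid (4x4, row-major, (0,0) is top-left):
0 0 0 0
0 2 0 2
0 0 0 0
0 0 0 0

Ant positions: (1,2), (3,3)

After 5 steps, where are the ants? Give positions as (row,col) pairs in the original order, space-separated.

Step 1: ant0:(1,2)->E->(1,3) | ant1:(3,3)->N->(2,3)
  grid max=3 at (1,3)
Step 2: ant0:(1,3)->S->(2,3) | ant1:(2,3)->N->(1,3)
  grid max=4 at (1,3)
Step 3: ant0:(2,3)->N->(1,3) | ant1:(1,3)->S->(2,3)
  grid max=5 at (1,3)
Step 4: ant0:(1,3)->S->(2,3) | ant1:(2,3)->N->(1,3)
  grid max=6 at (1,3)
Step 5: ant0:(2,3)->N->(1,3) | ant1:(1,3)->S->(2,3)
  grid max=7 at (1,3)

(1,3) (2,3)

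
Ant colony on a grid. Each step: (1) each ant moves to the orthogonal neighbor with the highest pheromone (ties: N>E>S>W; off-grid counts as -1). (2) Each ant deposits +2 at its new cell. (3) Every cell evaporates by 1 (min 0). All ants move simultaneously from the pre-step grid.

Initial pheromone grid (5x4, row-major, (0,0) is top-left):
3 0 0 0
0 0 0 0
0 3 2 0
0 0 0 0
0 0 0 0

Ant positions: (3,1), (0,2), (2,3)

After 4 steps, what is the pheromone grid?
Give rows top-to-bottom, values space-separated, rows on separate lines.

After step 1: ants at (2,1),(0,3),(2,2)
  2 0 0 1
  0 0 0 0
  0 4 3 0
  0 0 0 0
  0 0 0 0
After step 2: ants at (2,2),(1,3),(2,1)
  1 0 0 0
  0 0 0 1
  0 5 4 0
  0 0 0 0
  0 0 0 0
After step 3: ants at (2,1),(0,3),(2,2)
  0 0 0 1
  0 0 0 0
  0 6 5 0
  0 0 0 0
  0 0 0 0
After step 4: ants at (2,2),(1,3),(2,1)
  0 0 0 0
  0 0 0 1
  0 7 6 0
  0 0 0 0
  0 0 0 0

0 0 0 0
0 0 0 1
0 7 6 0
0 0 0 0
0 0 0 0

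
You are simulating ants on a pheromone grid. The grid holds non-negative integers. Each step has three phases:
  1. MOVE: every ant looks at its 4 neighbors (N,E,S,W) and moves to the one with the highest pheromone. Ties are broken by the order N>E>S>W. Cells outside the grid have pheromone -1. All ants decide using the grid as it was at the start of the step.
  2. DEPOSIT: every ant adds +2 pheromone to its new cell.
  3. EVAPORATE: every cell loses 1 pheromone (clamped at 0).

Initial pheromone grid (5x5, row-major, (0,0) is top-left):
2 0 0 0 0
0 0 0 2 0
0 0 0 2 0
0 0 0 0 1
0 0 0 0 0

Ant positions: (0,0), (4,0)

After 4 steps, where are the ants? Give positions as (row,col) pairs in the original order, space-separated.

Step 1: ant0:(0,0)->E->(0,1) | ant1:(4,0)->N->(3,0)
  grid max=1 at (0,0)
Step 2: ant0:(0,1)->W->(0,0) | ant1:(3,0)->N->(2,0)
  grid max=2 at (0,0)
Step 3: ant0:(0,0)->E->(0,1) | ant1:(2,0)->N->(1,0)
  grid max=1 at (0,0)
Step 4: ant0:(0,1)->W->(0,0) | ant1:(1,0)->N->(0,0)
  grid max=4 at (0,0)

(0,0) (0,0)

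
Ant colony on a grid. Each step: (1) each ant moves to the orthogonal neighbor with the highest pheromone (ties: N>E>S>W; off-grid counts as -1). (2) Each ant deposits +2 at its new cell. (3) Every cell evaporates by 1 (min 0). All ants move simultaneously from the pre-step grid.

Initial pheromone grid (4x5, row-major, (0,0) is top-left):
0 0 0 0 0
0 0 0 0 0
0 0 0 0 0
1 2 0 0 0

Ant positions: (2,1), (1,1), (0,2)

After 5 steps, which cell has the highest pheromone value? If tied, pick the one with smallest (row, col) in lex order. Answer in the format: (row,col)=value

Answer: (1,4)=3

Derivation:
Step 1: ant0:(2,1)->S->(3,1) | ant1:(1,1)->N->(0,1) | ant2:(0,2)->E->(0,3)
  grid max=3 at (3,1)
Step 2: ant0:(3,1)->N->(2,1) | ant1:(0,1)->E->(0,2) | ant2:(0,3)->E->(0,4)
  grid max=2 at (3,1)
Step 3: ant0:(2,1)->S->(3,1) | ant1:(0,2)->E->(0,3) | ant2:(0,4)->S->(1,4)
  grid max=3 at (3,1)
Step 4: ant0:(3,1)->N->(2,1) | ant1:(0,3)->E->(0,4) | ant2:(1,4)->N->(0,4)
  grid max=3 at (0,4)
Step 5: ant0:(2,1)->S->(3,1) | ant1:(0,4)->S->(1,4) | ant2:(0,4)->S->(1,4)
  grid max=3 at (1,4)
Final grid:
  0 0 0 0 2
  0 0 0 0 3
  0 0 0 0 0
  0 3 0 0 0
Max pheromone 3 at (1,4)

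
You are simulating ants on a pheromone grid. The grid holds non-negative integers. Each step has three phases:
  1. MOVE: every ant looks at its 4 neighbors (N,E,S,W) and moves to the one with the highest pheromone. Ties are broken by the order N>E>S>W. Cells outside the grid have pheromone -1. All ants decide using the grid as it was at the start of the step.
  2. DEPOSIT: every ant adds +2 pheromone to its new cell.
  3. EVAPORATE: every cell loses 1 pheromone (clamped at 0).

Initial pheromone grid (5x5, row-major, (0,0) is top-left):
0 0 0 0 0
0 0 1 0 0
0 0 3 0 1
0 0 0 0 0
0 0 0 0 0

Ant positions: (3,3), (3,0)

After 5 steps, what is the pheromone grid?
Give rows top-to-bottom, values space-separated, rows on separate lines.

After step 1: ants at (2,3),(2,0)
  0 0 0 0 0
  0 0 0 0 0
  1 0 2 1 0
  0 0 0 0 0
  0 0 0 0 0
After step 2: ants at (2,2),(1,0)
  0 0 0 0 0
  1 0 0 0 0
  0 0 3 0 0
  0 0 0 0 0
  0 0 0 0 0
After step 3: ants at (1,2),(0,0)
  1 0 0 0 0
  0 0 1 0 0
  0 0 2 0 0
  0 0 0 0 0
  0 0 0 0 0
After step 4: ants at (2,2),(0,1)
  0 1 0 0 0
  0 0 0 0 0
  0 0 3 0 0
  0 0 0 0 0
  0 0 0 0 0
After step 5: ants at (1,2),(0,2)
  0 0 1 0 0
  0 0 1 0 0
  0 0 2 0 0
  0 0 0 0 0
  0 0 0 0 0

0 0 1 0 0
0 0 1 0 0
0 0 2 0 0
0 0 0 0 0
0 0 0 0 0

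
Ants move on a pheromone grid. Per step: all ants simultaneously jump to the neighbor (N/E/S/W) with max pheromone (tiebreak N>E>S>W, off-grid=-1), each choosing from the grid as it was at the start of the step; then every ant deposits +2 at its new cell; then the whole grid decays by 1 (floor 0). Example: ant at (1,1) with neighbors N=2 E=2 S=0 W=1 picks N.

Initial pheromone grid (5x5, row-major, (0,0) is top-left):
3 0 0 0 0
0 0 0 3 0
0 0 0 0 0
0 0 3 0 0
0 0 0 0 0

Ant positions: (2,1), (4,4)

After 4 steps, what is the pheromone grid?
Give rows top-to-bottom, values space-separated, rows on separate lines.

After step 1: ants at (1,1),(3,4)
  2 0 0 0 0
  0 1 0 2 0
  0 0 0 0 0
  0 0 2 0 1
  0 0 0 0 0
After step 2: ants at (0,1),(2,4)
  1 1 0 0 0
  0 0 0 1 0
  0 0 0 0 1
  0 0 1 0 0
  0 0 0 0 0
After step 3: ants at (0,0),(1,4)
  2 0 0 0 0
  0 0 0 0 1
  0 0 0 0 0
  0 0 0 0 0
  0 0 0 0 0
After step 4: ants at (0,1),(0,4)
  1 1 0 0 1
  0 0 0 0 0
  0 0 0 0 0
  0 0 0 0 0
  0 0 0 0 0

1 1 0 0 1
0 0 0 0 0
0 0 0 0 0
0 0 0 0 0
0 0 0 0 0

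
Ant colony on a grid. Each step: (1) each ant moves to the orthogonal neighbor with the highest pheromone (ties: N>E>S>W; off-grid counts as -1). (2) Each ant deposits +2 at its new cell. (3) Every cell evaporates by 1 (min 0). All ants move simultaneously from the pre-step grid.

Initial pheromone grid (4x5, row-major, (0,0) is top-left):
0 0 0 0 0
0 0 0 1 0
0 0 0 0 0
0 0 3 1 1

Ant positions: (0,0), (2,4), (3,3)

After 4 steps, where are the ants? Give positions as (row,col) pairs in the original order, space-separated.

Step 1: ant0:(0,0)->E->(0,1) | ant1:(2,4)->S->(3,4) | ant2:(3,3)->W->(3,2)
  grid max=4 at (3,2)
Step 2: ant0:(0,1)->E->(0,2) | ant1:(3,4)->N->(2,4) | ant2:(3,2)->N->(2,2)
  grid max=3 at (3,2)
Step 3: ant0:(0,2)->E->(0,3) | ant1:(2,4)->S->(3,4) | ant2:(2,2)->S->(3,2)
  grid max=4 at (3,2)
Step 4: ant0:(0,3)->E->(0,4) | ant1:(3,4)->N->(2,4) | ant2:(3,2)->N->(2,2)
  grid max=3 at (3,2)

(0,4) (2,4) (2,2)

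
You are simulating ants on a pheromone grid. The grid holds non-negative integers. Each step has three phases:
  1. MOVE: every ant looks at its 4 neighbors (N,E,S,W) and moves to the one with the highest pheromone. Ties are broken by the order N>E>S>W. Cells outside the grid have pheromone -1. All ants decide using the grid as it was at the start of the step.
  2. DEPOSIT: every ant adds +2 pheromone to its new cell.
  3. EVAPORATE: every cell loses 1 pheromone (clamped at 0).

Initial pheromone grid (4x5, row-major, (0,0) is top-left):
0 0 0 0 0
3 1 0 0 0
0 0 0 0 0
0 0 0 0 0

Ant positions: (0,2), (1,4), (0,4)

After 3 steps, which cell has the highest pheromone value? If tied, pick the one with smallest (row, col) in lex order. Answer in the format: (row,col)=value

Step 1: ant0:(0,2)->E->(0,3) | ant1:(1,4)->N->(0,4) | ant2:(0,4)->S->(1,4)
  grid max=2 at (1,0)
Step 2: ant0:(0,3)->E->(0,4) | ant1:(0,4)->S->(1,4) | ant2:(1,4)->N->(0,4)
  grid max=4 at (0,4)
Step 3: ant0:(0,4)->S->(1,4) | ant1:(1,4)->N->(0,4) | ant2:(0,4)->S->(1,4)
  grid max=5 at (0,4)
Final grid:
  0 0 0 0 5
  0 0 0 0 5
  0 0 0 0 0
  0 0 0 0 0
Max pheromone 5 at (0,4)

Answer: (0,4)=5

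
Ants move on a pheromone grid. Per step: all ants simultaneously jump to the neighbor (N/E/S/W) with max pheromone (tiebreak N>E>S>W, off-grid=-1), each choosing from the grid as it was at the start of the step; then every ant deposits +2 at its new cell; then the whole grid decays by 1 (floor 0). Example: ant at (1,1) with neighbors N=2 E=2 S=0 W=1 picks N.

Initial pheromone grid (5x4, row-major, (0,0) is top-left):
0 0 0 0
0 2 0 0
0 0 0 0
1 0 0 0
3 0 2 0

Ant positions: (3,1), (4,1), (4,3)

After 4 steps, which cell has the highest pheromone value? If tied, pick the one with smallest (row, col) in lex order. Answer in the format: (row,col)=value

Step 1: ant0:(3,1)->W->(3,0) | ant1:(4,1)->W->(4,0) | ant2:(4,3)->W->(4,2)
  grid max=4 at (4,0)
Step 2: ant0:(3,0)->S->(4,0) | ant1:(4,0)->N->(3,0) | ant2:(4,2)->N->(3,2)
  grid max=5 at (4,0)
Step 3: ant0:(4,0)->N->(3,0) | ant1:(3,0)->S->(4,0) | ant2:(3,2)->S->(4,2)
  grid max=6 at (4,0)
Step 4: ant0:(3,0)->S->(4,0) | ant1:(4,0)->N->(3,0) | ant2:(4,2)->N->(3,2)
  grid max=7 at (4,0)
Final grid:
  0 0 0 0
  0 0 0 0
  0 0 0 0
  5 0 1 0
  7 0 2 0
Max pheromone 7 at (4,0)

Answer: (4,0)=7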